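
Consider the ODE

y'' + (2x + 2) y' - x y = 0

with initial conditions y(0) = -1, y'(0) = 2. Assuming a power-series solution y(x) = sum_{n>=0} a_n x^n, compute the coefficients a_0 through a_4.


Ansatz: y(x) = sum_{n>=0} a_n x^n, so y'(x) = sum_{n>=1} n a_n x^(n-1) and y''(x) = sum_{n>=2} n(n-1) a_n x^(n-2).
Substitute into P(x) y'' + Q(x) y' + R(x) y = 0 with P(x) = 1, Q(x) = 2x + 2, R(x) = -x, and match powers of x.
Initial conditions: a_0 = -1, a_1 = 2.
Setting the coefficient of each power of x to zero and solving order by order (substituting the coefficients already found):
  x^0: 2 a_2 + 2 a_1 = 0  ->  2 a_2 = -2 a_1 = -4  ->  a_2 = -2
  x^1: 6 a_3 + 4 a_2 + 2 a_1 - a_0 = 0  ->  6 a_3 = -4 a_2 - 2 a_1 + a_0 = 3  ->  a_3 = 1/2
  x^2: 12 a_4 + 6 a_3 + 4 a_2 - a_1 = 0  ->  12 a_4 = -6 a_3 - 4 a_2 + a_1 = 7  ->  a_4 = 7/12
Truncated series: y(x) = -1 + 2 x - 2 x^2 + (1/2) x^3 + (7/12) x^4 + O(x^5).

a_0 = -1; a_1 = 2; a_2 = -2; a_3 = 1/2; a_4 = 7/12


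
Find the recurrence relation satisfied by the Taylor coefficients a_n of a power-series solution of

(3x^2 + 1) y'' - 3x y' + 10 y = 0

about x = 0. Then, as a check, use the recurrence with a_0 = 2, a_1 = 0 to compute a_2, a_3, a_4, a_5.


Substitute y = sum_n a_n x^n.
(1 + 3 x^2) y'' contributes (n+2)(n+1) a_{n+2} + 3 n(n-1) a_n at x^n.
-3 x y'(x) contributes -3 n a_n at x^n.
10 y(x) contributes 10 a_n at x^n.
Matching x^n: (n+2)(n+1) a_{n+2} + (3 n(n-1) - 3 n + 10) a_n = 0.
Thus a_{n+2} = (-3 n(n-1) + 3 n - 10) / ((n+1)(n+2)) * a_n.

Check with a_0 = 2, a_1 = 0 (apply the recurrence for n = 0, 1, 2, 3): a_0 = 2, a_1 = 0, a_2 = -10, a_3 = 0, a_4 = 25/3, a_5 = 0.

a_(n+2) = (-3 n(n-1) + 3 n - 10) / ((n+1)(n+2)) * a_n; check: a_0 = 2, a_1 = 0, a_2 = -10, a_3 = 0, a_4 = 25/3, a_5 = 0


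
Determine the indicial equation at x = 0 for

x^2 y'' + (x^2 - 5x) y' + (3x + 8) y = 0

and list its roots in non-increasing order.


Divide by x^2 to reach normal form y'' + P_1(x) y' + P_2(x) y = 0 with P_1(x) = 1 - 5/x and P_2(x) = 3/x + 8/x^2.
x = 0 is a singular point because the y'-coefficient 1 - 5/x has a pole at x = 0 and the y-coefficient 3/x + 8/x^2 has a pole at x = 0.
It is a regular singular point because x P_1(x) = p(x) = x - 5 and x^2 P_2(x) = q(x) = 3x + 8 are polynomials, hence analytic at x = 0.
p(0) = -5,  q(0) = 8.
Indicial equation: r(r-1) + p(0) r + q(0) = 0, i.e. r^2 + (p(0) - 1) r + q(0) = 0, i.e. r^2 - 6 r + 8 = 0.
Discriminant: (-6)^2 - 4(8) = 4, so r = (6 ± 2)/2.
Solving: r_1 = 4, r_2 = 2.

indicial: r^2 - 6 r + 8 = 0; roots r_1 = 4, r_2 = 2


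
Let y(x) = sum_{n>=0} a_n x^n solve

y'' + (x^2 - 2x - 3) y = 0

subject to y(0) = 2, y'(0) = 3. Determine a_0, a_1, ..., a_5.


Ansatz: y(x) = sum_{n>=0} a_n x^n, so y'(x) = sum_{n>=1} n a_n x^(n-1) and y''(x) = sum_{n>=2} n(n-1) a_n x^(n-2).
Substitute into P(x) y'' + Q(x) y' + R(x) y = 0 with P(x) = 1, Q(x) = 0, R(x) = x^2 - 2x - 3, and match powers of x.
Initial conditions: a_0 = 2, a_1 = 3.
Setting the coefficient of each power of x to zero and solving order by order (substituting the coefficients already found):
  x^0: 2 a_2 - 3 a_0 = 0  ->  2 a_2 = 3 a_0 = 6  ->  a_2 = 3
  x^1: 6 a_3 - 3 a_1 - 2 a_0 = 0  ->  6 a_3 = 3 a_1 + 2 a_0 = 13  ->  a_3 = 13/6
  x^2: 12 a_4 - 3 a_2 - 2 a_1 + a_0 = 0  ->  12 a_4 = 3 a_2 + 2 a_1 - a_0 = 13  ->  a_4 = 13/12
  x^3: 20 a_5 - 3 a_3 - 2 a_2 + a_1 = 0  ->  20 a_5 = 3 a_3 + 2 a_2 - a_1 = 19/2  ->  a_5 = 19/40
Truncated series: y(x) = 2 + 3 x + 3 x^2 + (13/6) x^3 + (13/12) x^4 + (19/40) x^5 + O(x^6).

a_0 = 2; a_1 = 3; a_2 = 3; a_3 = 13/6; a_4 = 13/12; a_5 = 19/40


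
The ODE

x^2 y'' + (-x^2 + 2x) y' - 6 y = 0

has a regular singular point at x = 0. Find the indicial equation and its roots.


Divide by x^2 to reach normal form y'' + P_1(x) y' + P_2(x) y = 0 with P_1(x) = -1 + 2/x and P_2(x) = -6/x^2.
x = 0 is a singular point because the y'-coefficient -1 + 2/x has a pole at x = 0 and the y-coefficient -6/x^2 has a pole at x = 0.
It is a regular singular point because x P_1(x) = p(x) = 2 - x and x^2 P_2(x) = q(x) = -6 are polynomials, hence analytic at x = 0.
p(0) = 2,  q(0) = -6.
Indicial equation: r(r-1) + p(0) r + q(0) = 0, i.e. r^2 + (p(0) - 1) r + q(0) = 0, i.e. r^2 + 1 r - 6 = 0.
Discriminant: (1)^2 - 4(-6) = 25, so r = (-1 ± 5)/2.
Solving: r_1 = 2, r_2 = -3.

indicial: r^2 + 1 r - 6 = 0; roots r_1 = 2, r_2 = -3


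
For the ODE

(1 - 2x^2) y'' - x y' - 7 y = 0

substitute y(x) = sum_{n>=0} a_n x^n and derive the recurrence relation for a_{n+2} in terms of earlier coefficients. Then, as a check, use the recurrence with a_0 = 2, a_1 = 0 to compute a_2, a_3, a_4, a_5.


Substitute y = sum_n a_n x^n.
(1 - 2 x^2) y'' contributes (n+2)(n+1) a_{n+2} - 2 n(n-1) a_n at x^n.
-x y'(x) contributes -n a_n at x^n.
-7 y(x) contributes -7 a_n at x^n.
Matching x^n: (n+2)(n+1) a_{n+2} + (-2 n(n-1) - n - 7) a_n = 0.
Thus a_{n+2} = (2 n(n-1) + n + 7) / ((n+1)(n+2)) * a_n.

Check with a_0 = 2, a_1 = 0 (apply the recurrence for n = 0, 1, 2, 3): a_0 = 2, a_1 = 0, a_2 = 7, a_3 = 0, a_4 = 91/12, a_5 = 0.

a_(n+2) = (2 n(n-1) + n + 7) / ((n+1)(n+2)) * a_n; check: a_0 = 2, a_1 = 0, a_2 = 7, a_3 = 0, a_4 = 91/12, a_5 = 0


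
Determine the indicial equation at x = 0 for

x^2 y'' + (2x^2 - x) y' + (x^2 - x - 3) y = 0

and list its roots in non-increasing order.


Divide by x^2 to reach normal form y'' + P_1(x) y' + P_2(x) y = 0 with P_1(x) = 2 - 1/x and P_2(x) = 1 - 1/x - 3/x^2.
x = 0 is a singular point because the y'-coefficient 2 - 1/x has a pole at x = 0 and the y-coefficient 1 - 1/x - 3/x^2 has a pole at x = 0.
It is a regular singular point because x P_1(x) = p(x) = 2x - 1 and x^2 P_2(x) = q(x) = x^2 - x - 3 are polynomials, hence analytic at x = 0.
p(0) = -1,  q(0) = -3.
Indicial equation: r(r-1) + p(0) r + q(0) = 0, i.e. r^2 + (p(0) - 1) r + q(0) = 0, i.e. r^2 - 2 r - 3 = 0.
Discriminant: (-2)^2 - 4(-3) = 16, so r = (2 ± 4)/2.
Solving: r_1 = 3, r_2 = -1.

indicial: r^2 - 2 r - 3 = 0; roots r_1 = 3, r_2 = -1


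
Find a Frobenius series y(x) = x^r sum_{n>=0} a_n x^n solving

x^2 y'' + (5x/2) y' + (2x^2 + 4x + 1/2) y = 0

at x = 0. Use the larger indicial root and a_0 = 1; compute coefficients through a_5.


Write in Frobenius form y'' + (p(x)/x) y' + (q(x)/x^2) y = 0:
  p(x) = 5/2,  q(x) = 2x^2 + 4x + 1/2.
Indicial equation: r(r-1) + (5/2) r + (1/2) = 0 -> roots r_1 = -1/2, r_2 = -1.
Take r = r_1 = -1/2. Let y(x) = x^r sum_{n>=0} a_n x^n with a_0 = 1.
Substitute y = x^r sum a_n x^n and match x^{r+n}. The recurrence is
  D(n) a_n + 4 a_{n-1} + 2 a_{n-2} = 0,  where D(n) = (r+n)(r+n-1) + (5/2)(r+n) + (1/2).
  a_n = [-4 a_{n-1} - 2 a_{n-2}] / D(n).
Since the indicial polynomial factors as (r - r_1)(r - r_2), D(n) = (r_1 + n - r_1)(r_1 + n - r_2) = n(n + 1/2).
Evaluating step by step (a_0 = 1):
  n = 1: D(1) = 1(1 + 1/2) = 3/2; numerator = -4(1) = -4; a_1 = (-4)/(3/2) = -8/3
  n = 2: D(2) = 2(2 + 1/2) = 5; numerator = -4(-8/3) - 2(1) = 26/3; a_2 = (26/3)/(5) = 26/15
  n = 3: D(3) = 3(3 + 1/2) = 21/2; numerator = -4(26/15) - 2(-8/3) = -8/5; a_3 = (-8/5)/(21/2) = -16/105
  n = 4: D(4) = 4(4 + 1/2) = 18; numerator = -4(-16/105) - 2(26/15) = -20/7; a_4 = (-20/7)/(18) = -10/63
  n = 5: D(5) = 5(5 + 1/2) = 55/2; numerator = -4(-10/63) - 2(-16/105) = 296/315; a_5 = (296/315)/(55/2) = 592/17325

r = -1/2; a_0 = 1; a_1 = -8/3; a_2 = 26/15; a_3 = -16/105; a_4 = -10/63; a_5 = 592/17325


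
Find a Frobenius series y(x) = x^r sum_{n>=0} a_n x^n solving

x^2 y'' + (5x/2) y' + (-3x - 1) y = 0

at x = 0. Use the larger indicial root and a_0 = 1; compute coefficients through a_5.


Write in Frobenius form y'' + (p(x)/x) y' + (q(x)/x^2) y = 0:
  p(x) = 5/2,  q(x) = -3x - 1.
Indicial equation: r(r-1) + (5/2) r + (-1) = 0 -> roots r_1 = 1/2, r_2 = -2.
Take r = r_1 = 1/2. Let y(x) = x^r sum_{n>=0} a_n x^n with a_0 = 1.
Substitute y = x^r sum a_n x^n and match x^{r+n}. The recurrence is
  D(n) a_n - 3 a_{n-1} = 0,  where D(n) = (r+n)(r+n-1) + (5/2)(r+n) + (-1).
  a_n = 3 / D(n) * a_{n-1}.
Since the indicial polynomial factors as (r - r_1)(r - r_2), D(n) = (r_1 + n - r_1)(r_1 + n - r_2) = n(n + 5/2).
Evaluating step by step (a_0 = 1):
  n = 1: D(1) = 1(1 + 5/2) = 7/2; numerator = 3(1) = 3; a_1 = (3)/(7/2) = 6/7
  n = 2: D(2) = 2(2 + 5/2) = 9; numerator = 3(6/7) = 18/7; a_2 = (18/7)/(9) = 2/7
  n = 3: D(3) = 3(3 + 5/2) = 33/2; numerator = 3(2/7) = 6/7; a_3 = (6/7)/(33/2) = 4/77
  n = 4: D(4) = 4(4 + 5/2) = 26; numerator = 3(4/77) = 12/77; a_4 = (12/77)/(26) = 6/1001
  n = 5: D(5) = 5(5 + 5/2) = 75/2; numerator = 3(6/1001) = 18/1001; a_5 = (18/1001)/(75/2) = 12/25025

r = 1/2; a_0 = 1; a_1 = 6/7; a_2 = 2/7; a_3 = 4/77; a_4 = 6/1001; a_5 = 12/25025


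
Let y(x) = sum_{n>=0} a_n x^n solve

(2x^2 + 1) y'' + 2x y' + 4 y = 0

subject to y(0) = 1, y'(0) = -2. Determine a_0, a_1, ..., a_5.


Ansatz: y(x) = sum_{n>=0} a_n x^n, so y'(x) = sum_{n>=1} n a_n x^(n-1) and y''(x) = sum_{n>=2} n(n-1) a_n x^(n-2).
Substitute into P(x) y'' + Q(x) y' + R(x) y = 0 with P(x) = 2x^2 + 1, Q(x) = 2x, R(x) = 4, and match powers of x.
Initial conditions: a_0 = 1, a_1 = -2.
Setting the coefficient of each power of x to zero and solving order by order (substituting the coefficients already found):
  x^0: 2 a_2 + 4 a_0 = 0  ->  2 a_2 = -4 a_0 = -4  ->  a_2 = -2
  x^1: 6 a_3 + 6 a_1 = 0  ->  6 a_3 = -6 a_1 = 12  ->  a_3 = 2
  x^2: 12 a_4 + 12 a_2 = 0  ->  12 a_4 = -12 a_2 = 24  ->  a_4 = 2
  x^3: 20 a_5 + 22 a_3 = 0  ->  20 a_5 = -22 a_3 = -44  ->  a_5 = -11/5
Truncated series: y(x) = 1 - 2 x - 2 x^2 + 2 x^3 + 2 x^4 - (11/5) x^5 + O(x^6).

a_0 = 1; a_1 = -2; a_2 = -2; a_3 = 2; a_4 = 2; a_5 = -11/5


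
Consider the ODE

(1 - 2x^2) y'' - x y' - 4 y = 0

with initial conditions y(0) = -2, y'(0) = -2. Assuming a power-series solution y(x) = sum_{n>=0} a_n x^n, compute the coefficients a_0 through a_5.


Ansatz: y(x) = sum_{n>=0} a_n x^n, so y'(x) = sum_{n>=1} n a_n x^(n-1) and y''(x) = sum_{n>=2} n(n-1) a_n x^(n-2).
Substitute into P(x) y'' + Q(x) y' + R(x) y = 0 with P(x) = 1 - 2x^2, Q(x) = -x, R(x) = -4, and match powers of x.
Initial conditions: a_0 = -2, a_1 = -2.
Setting the coefficient of each power of x to zero and solving order by order (substituting the coefficients already found):
  x^0: 2 a_2 - 4 a_0 = 0  ->  2 a_2 = 4 a_0 = -8  ->  a_2 = -4
  x^1: 6 a_3 - 5 a_1 = 0  ->  6 a_3 = 5 a_1 = -10  ->  a_3 = -5/3
  x^2: 12 a_4 - 10 a_2 = 0  ->  12 a_4 = 10 a_2 = -40  ->  a_4 = -10/3
  x^3: 20 a_5 - 19 a_3 = 0  ->  20 a_5 = 19 a_3 = -95/3  ->  a_5 = -19/12
Truncated series: y(x) = -2 - 2 x - 4 x^2 - (5/3) x^3 - (10/3) x^4 - (19/12) x^5 + O(x^6).

a_0 = -2; a_1 = -2; a_2 = -4; a_3 = -5/3; a_4 = -10/3; a_5 = -19/12


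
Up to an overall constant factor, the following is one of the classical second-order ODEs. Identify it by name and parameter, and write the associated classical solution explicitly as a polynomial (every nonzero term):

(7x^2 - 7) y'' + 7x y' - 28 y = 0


All three coefficients share the factor -7; dividing through by -7 gives  (1 - x^2) y'' - x y' + 4 y = 0.
This matches the Chebyshev equation (1 - x^2) y'' - x y' + n^2 y = 0 (note the -x y' term, not -2x y') with n^2 = 4, so n = 2; the polynomial solution is T_2(x).
With y = sum_k a_k x^k, matching x^k gives (k+2)(k+1) a_{k+2} = (k^2 - n^2) a_k = (k - 2)(k + 2) a_k. The right side vanishes at k = 2, so the series with the parity of 2 terminates at degree 2.
Standard normalization: leading coefficient of T_n is 2^(n-1), so a_2 = 2^1 = 2. Work downward with a_k = (k+1)(k+2) a_{k+2} / ((k - 2)(k + 2)):
  a_0 = (1)(2)(2) / ((0 - 2)(0 + 2)) = 4/(-4) = -1
Hence T_2(x) = 2 x^2 - 1.

T_2(x); series = 2 x^2 - 1


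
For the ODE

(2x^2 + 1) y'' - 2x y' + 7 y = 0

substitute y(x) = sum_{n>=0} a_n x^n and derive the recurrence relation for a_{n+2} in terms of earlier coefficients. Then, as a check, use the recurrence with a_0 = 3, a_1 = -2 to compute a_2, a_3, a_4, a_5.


Substitute y = sum_n a_n x^n.
(1 + 2 x^2) y'' contributes (n+2)(n+1) a_{n+2} + 2 n(n-1) a_n at x^n.
-2 x y'(x) contributes -2 n a_n at x^n.
7 y(x) contributes 7 a_n at x^n.
Matching x^n: (n+2)(n+1) a_{n+2} + (2 n(n-1) - 2 n + 7) a_n = 0.
Thus a_{n+2} = (-2 n(n-1) + 2 n - 7) / ((n+1)(n+2)) * a_n.

Check with a_0 = 3, a_1 = -2 (apply the recurrence for n = 0, 1, 2, 3): a_0 = 3, a_1 = -2, a_2 = -21/2, a_3 = 5/3, a_4 = 49/8, a_5 = -13/12.

a_(n+2) = (-2 n(n-1) + 2 n - 7) / ((n+1)(n+2)) * a_n; check: a_0 = 3, a_1 = -2, a_2 = -21/2, a_3 = 5/3, a_4 = 49/8, a_5 = -13/12


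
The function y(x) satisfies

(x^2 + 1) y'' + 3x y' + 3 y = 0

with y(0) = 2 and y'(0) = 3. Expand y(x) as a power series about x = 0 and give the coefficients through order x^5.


Ansatz: y(x) = sum_{n>=0} a_n x^n, so y'(x) = sum_{n>=1} n a_n x^(n-1) and y''(x) = sum_{n>=2} n(n-1) a_n x^(n-2).
Substitute into P(x) y'' + Q(x) y' + R(x) y = 0 with P(x) = x^2 + 1, Q(x) = 3x, R(x) = 3, and match powers of x.
Initial conditions: a_0 = 2, a_1 = 3.
Setting the coefficient of each power of x to zero and solving order by order (substituting the coefficients already found):
  x^0: 2 a_2 + 3 a_0 = 0  ->  2 a_2 = -3 a_0 = -6  ->  a_2 = -3
  x^1: 6 a_3 + 6 a_1 = 0  ->  6 a_3 = -6 a_1 = -18  ->  a_3 = -3
  x^2: 12 a_4 + 11 a_2 = 0  ->  12 a_4 = -11 a_2 = 33  ->  a_4 = 11/4
  x^3: 20 a_5 + 18 a_3 = 0  ->  20 a_5 = -18 a_3 = 54  ->  a_5 = 27/10
Truncated series: y(x) = 2 + 3 x - 3 x^2 - 3 x^3 + (11/4) x^4 + (27/10) x^5 + O(x^6).

a_0 = 2; a_1 = 3; a_2 = -3; a_3 = -3; a_4 = 11/4; a_5 = 27/10


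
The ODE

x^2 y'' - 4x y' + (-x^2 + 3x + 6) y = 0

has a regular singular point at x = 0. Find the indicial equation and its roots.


Divide by x^2 to reach normal form y'' + P_1(x) y' + P_2(x) y = 0 with P_1(x) = -4/x and P_2(x) = -1 + 3/x + 6/x^2.
x = 0 is a singular point because the y'-coefficient -4/x has a pole at x = 0 and the y-coefficient -1 + 3/x + 6/x^2 has a pole at x = 0.
It is a regular singular point because x P_1(x) = p(x) = -4 and x^2 P_2(x) = q(x) = -x^2 + 3x + 6 are polynomials, hence analytic at x = 0.
p(0) = -4,  q(0) = 6.
Indicial equation: r(r-1) + p(0) r + q(0) = 0, i.e. r^2 + (p(0) - 1) r + q(0) = 0, i.e. r^2 - 5 r + 6 = 0.
Discriminant: (-5)^2 - 4(6) = 1, so r = (5 ± 1)/2.
Solving: r_1 = 3, r_2 = 2.

indicial: r^2 - 5 r + 6 = 0; roots r_1 = 3, r_2 = 2


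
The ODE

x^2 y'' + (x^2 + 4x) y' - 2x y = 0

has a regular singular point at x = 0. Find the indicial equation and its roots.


Divide by x^2 to reach normal form y'' + P_1(x) y' + P_2(x) y = 0 with P_1(x) = 1 + 4/x and P_2(x) = -2/x.
x = 0 is a singular point because the y'-coefficient 1 + 4/x has a pole at x = 0 and the y-coefficient -2/x has a pole at x = 0.
It is a regular singular point because x P_1(x) = p(x) = x + 4 and x^2 P_2(x) = q(x) = -2x are polynomials, hence analytic at x = 0.
p(0) = 4,  q(0) = 0.
Indicial equation: r(r-1) + p(0) r + q(0) = 0, i.e. r^2 + (p(0) - 1) r + q(0) = 0, i.e. r^2 + 3 r = 0.
Discriminant: (3)^2 - 4(0) = 9, so r = (-3 ± 3)/2.
Solving: r_1 = 0, r_2 = -3.

indicial: r^2 + 3 r = 0; roots r_1 = 0, r_2 = -3


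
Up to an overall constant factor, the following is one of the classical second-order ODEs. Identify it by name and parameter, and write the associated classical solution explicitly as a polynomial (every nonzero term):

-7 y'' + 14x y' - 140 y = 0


All three coefficients share the factor -7; dividing through by -7 gives  y'' - 2x y' + 20 y = 0.
This matches the Hermite equation y'' - 2x y' + 2n y = 0 with 2n = 20, so n = 10; the polynomial solution is H_10(x).
With y = sum_k a_k x^k, matching x^k gives (k+2)(k+1) a_{k+2} = 2(k - n) a_k = 2(k - 10) a_k. The right side vanishes at k = 10, so the series with the parity of 10 terminates at degree 10.
Standard normalization: leading coefficient of H_n is 2^n, so a_10 = 2^10 = 1024. Work downward with a_k = (k+1)(k+2) a_{k+2} / (2(k - n)):
  a_8 = (9)(10)(1024) / (2(8 - 10)) = 92160/(-4) = -23040
  a_6 = (7)(8)(-23040) / (2(6 - 10)) = -1290240/(-8) = 161280
  a_4 = (5)(6)(161280) / (2(4 - 10)) = 4838400/(-12) = -403200
  a_2 = (3)(4)(-403200) / (2(2 - 10)) = -4838400/(-16) = 302400
  a_0 = (1)(2)(302400) / (2(0 - 10)) = 604800/(-20) = -30240
Hence H_10(x) = 1024 x^10 - 23040 x^8 + 161280 x^6 - 403200 x^4 + 302400 x^2 - 30240.

H_10(x); series = 1024 x^10 - 23040 x^8 + 161280 x^6 - 403200 x^4 + 302400 x^2 - 30240


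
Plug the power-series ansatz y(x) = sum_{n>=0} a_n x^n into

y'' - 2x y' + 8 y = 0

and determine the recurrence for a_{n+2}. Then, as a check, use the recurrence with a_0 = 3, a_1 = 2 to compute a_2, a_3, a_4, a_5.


Substitute y = sum_n a_n x^n.
y''(x) has coefficient (n+2)(n+1) a_{n+2} at x^n;
-2 x y'(x) has coefficient -2 n a_n at x^n (shift);
8 y(x) has coefficient 8 a_n at x^n.
Matching x^n: (n+2)(n+1) a_{n+2} + (-2n + 8) a_n = 0.
Thus a_{n+2} = (2n - 8) / ((n+1)(n+2)) * a_n.

Check with a_0 = 3, a_1 = 2 (apply the recurrence for n = 0, 1, 2, 3): a_0 = 3, a_1 = 2, a_2 = -12, a_3 = -2, a_4 = 4, a_5 = 1/5.

a_(n+2) = (2n - 8) / ((n+1)(n+2)) * a_n; check: a_0 = 3, a_1 = 2, a_2 = -12, a_3 = -2, a_4 = 4, a_5 = 1/5


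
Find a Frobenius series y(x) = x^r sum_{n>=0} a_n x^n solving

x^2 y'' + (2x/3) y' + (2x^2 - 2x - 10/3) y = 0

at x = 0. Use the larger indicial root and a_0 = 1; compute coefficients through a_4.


Write in Frobenius form y'' + (p(x)/x) y' + (q(x)/x^2) y = 0:
  p(x) = 2/3,  q(x) = 2x^2 - 2x - 10/3.
Indicial equation: r(r-1) + (2/3) r + (-10/3) = 0 -> roots r_1 = 2, r_2 = -5/3.
Take r = r_1 = 2. Let y(x) = x^r sum_{n>=0} a_n x^n with a_0 = 1.
Substitute y = x^r sum a_n x^n and match x^{r+n}. The recurrence is
  D(n) a_n - 2 a_{n-1} + 2 a_{n-2} = 0,  where D(n) = (r+n)(r+n-1) + (2/3)(r+n) + (-10/3).
  a_n = [2 a_{n-1} - 2 a_{n-2}] / D(n).
Since the indicial polynomial factors as (r - r_1)(r - r_2), D(n) = (r_1 + n - r_1)(r_1 + n - r_2) = n(n + 11/3).
Evaluating step by step (a_0 = 1):
  n = 1: D(1) = 1(1 + 11/3) = 14/3; numerator = 2(1) = 2; a_1 = (2)/(14/3) = 3/7
  n = 2: D(2) = 2(2 + 11/3) = 34/3; numerator = 2(3/7) - 2(1) = -8/7; a_2 = (-8/7)/(34/3) = -12/119
  n = 3: D(3) = 3(3 + 11/3) = 20; numerator = 2(-12/119) - 2(3/7) = -18/17; a_3 = (-18/17)/(20) = -9/170
  n = 4: D(4) = 4(4 + 11/3) = 92/3; numerator = 2(-9/170) - 2(-12/119) = 57/595; a_4 = (57/595)/(92/3) = 171/54740

r = 2; a_0 = 1; a_1 = 3/7; a_2 = -12/119; a_3 = -9/170; a_4 = 171/54740


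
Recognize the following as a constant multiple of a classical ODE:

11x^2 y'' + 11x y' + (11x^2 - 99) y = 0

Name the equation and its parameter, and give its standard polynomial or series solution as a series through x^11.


All three coefficients share the factor 11; dividing through by 11 gives  x^2 y'' + x y' + (x^2 - 9) y = 0.
This matches the Bessel equation x^2 y'' + x y' + (x^2 - nu^2) y = 0 with nu^2 = 9, so nu = 3; the solution bounded at x = 0 is J_3(x).
Frobenius at x = 0: indicial roots ±nu; for r = nu the recurrence k(k + 2nu) c_k = -c_{k-2} gives the standard series J_nu(x) = sum_{k>=0} (-1)^k / (k! (k+nu)!) (x/2)^(2k+nu). Evaluate the first 5 terms:
  k = 0: (-1)^0 / (0! * 3! * 2^3) x^3 = 1/(1*6*8) x^3 = (1/48) x^3
  k = 1: (-1)^1 / (1! * 4! * 2^5) x^5 = -1/(1*24*32) x^5 = (-1/768) x^5
  k = 2: (-1)^2 / (2! * 5! * 2^7) x^7 = 1/(2*120*128) x^7 = (1/30720) x^7
  k = 3: (-1)^3 / (3! * 6! * 2^9) x^9 = -1/(6*720*512) x^9 = (-1/2211840) x^9
  k = 4: (-1)^4 / (4! * 7! * 2^11) x^11 = 1/(24*5040*2048) x^11 = (1/247726080) x^11
Hence J_3(x) = x^11/247726080 - x^9/2211840 + x^7/30720 - x^5/768 + x^3/48 + ....

J_3(x); series = x^11/247726080 - x^9/2211840 + x^7/30720 - x^5/768 + x^3/48


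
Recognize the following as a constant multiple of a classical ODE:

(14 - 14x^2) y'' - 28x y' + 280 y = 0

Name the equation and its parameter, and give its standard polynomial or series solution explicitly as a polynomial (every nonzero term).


All three coefficients share the factor 14; dividing through by 14 gives  (1 - x^2) y'' - 2x y' + 20 y = 0.
This matches the Legendre equation (1 - x^2) y'' - 2x y' + n(n+1) y = 0 (note the -2x y' term) with n(n+1) = 20, so n = 4; the polynomial solution is P_4(x).
With y = sum_k a_k x^k, matching x^k gives (k+2)(k+1) a_{k+2} = [k(k+1) - n(n+1)] a_k = (k - 4)(k + 5) a_k. The right side vanishes at k = 4, so the series with the parity of 4 terminates at degree 4.
Standard normalization (P_n(1) = 1): leading coefficient (2n)!/(2^n (n!)^2) = 40320/(16*576) = 35/8, so a_4 = 35/8. Work downward with a_k = (k+1)(k+2) a_{k+2} / ((k - 4)(k + 5)):
  a_2 = (3)(4)(35/8) / ((2 - 4)(2 + 5)) = (105/2)/(-14) = -15/4
  a_0 = (1)(2)(-15/4) / ((0 - 4)(0 + 5)) = (-15/2)/(-20) = 3/8
Hence P_4(x) = 35 x^4/8 - 15 x^2/4 + 3/8.

P_4(x); series = 35 x^4/8 - 15 x^2/4 + 3/8


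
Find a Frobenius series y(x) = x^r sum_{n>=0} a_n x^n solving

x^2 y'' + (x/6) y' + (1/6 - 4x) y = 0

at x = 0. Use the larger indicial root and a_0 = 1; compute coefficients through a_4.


Write in Frobenius form y'' + (p(x)/x) y' + (q(x)/x^2) y = 0:
  p(x) = 1/6,  q(x) = 1/6 - 4x.
Indicial equation: r(r-1) + (1/6) r + (1/6) = 0 -> roots r_1 = 1/2, r_2 = 1/3.
Take r = r_1 = 1/2. Let y(x) = x^r sum_{n>=0} a_n x^n with a_0 = 1.
Substitute y = x^r sum a_n x^n and match x^{r+n}. The recurrence is
  D(n) a_n - 4 a_{n-1} = 0,  where D(n) = (r+n)(r+n-1) + (1/6)(r+n) + (1/6).
  a_n = 4 / D(n) * a_{n-1}.
Since the indicial polynomial factors as (r - r_1)(r - r_2), D(n) = (r_1 + n - r_1)(r_1 + n - r_2) = n(n + 1/6).
Evaluating step by step (a_0 = 1):
  n = 1: D(1) = 1(1 + 1/6) = 7/6; numerator = 4(1) = 4; a_1 = (4)/(7/6) = 24/7
  n = 2: D(2) = 2(2 + 1/6) = 13/3; numerator = 4(24/7) = 96/7; a_2 = (96/7)/(13/3) = 288/91
  n = 3: D(3) = 3(3 + 1/6) = 19/2; numerator = 4(288/91) = 1152/91; a_3 = (1152/91)/(19/2) = 2304/1729
  n = 4: D(4) = 4(4 + 1/6) = 50/3; numerator = 4(2304/1729) = 9216/1729; a_4 = (9216/1729)/(50/3) = 13824/43225

r = 1/2; a_0 = 1; a_1 = 24/7; a_2 = 288/91; a_3 = 2304/1729; a_4 = 13824/43225


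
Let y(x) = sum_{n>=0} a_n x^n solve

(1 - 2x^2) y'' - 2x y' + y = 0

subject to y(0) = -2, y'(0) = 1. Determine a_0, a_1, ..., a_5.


Ansatz: y(x) = sum_{n>=0} a_n x^n, so y'(x) = sum_{n>=1} n a_n x^(n-1) and y''(x) = sum_{n>=2} n(n-1) a_n x^(n-2).
Substitute into P(x) y'' + Q(x) y' + R(x) y = 0 with P(x) = 1 - 2x^2, Q(x) = -2x, R(x) = 1, and match powers of x.
Initial conditions: a_0 = -2, a_1 = 1.
Setting the coefficient of each power of x to zero and solving order by order (substituting the coefficients already found):
  x^0: 2 a_2 + a_0 = 0  ->  2 a_2 = -a_0 = 2  ->  a_2 = 1
  x^1: 6 a_3 - a_1 = 0  ->  6 a_3 = a_1 = 1  ->  a_3 = 1/6
  x^2: 12 a_4 - 7 a_2 = 0  ->  12 a_4 = 7 a_2 = 7  ->  a_4 = 7/12
  x^3: 20 a_5 - 17 a_3 = 0  ->  20 a_5 = 17 a_3 = 17/6  ->  a_5 = 17/120
Truncated series: y(x) = -2 + x + x^2 + (1/6) x^3 + (7/12) x^4 + (17/120) x^5 + O(x^6).

a_0 = -2; a_1 = 1; a_2 = 1; a_3 = 1/6; a_4 = 7/12; a_5 = 17/120


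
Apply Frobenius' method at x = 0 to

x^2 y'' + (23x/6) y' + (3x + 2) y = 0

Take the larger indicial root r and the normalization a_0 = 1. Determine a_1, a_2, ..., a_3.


Write in Frobenius form y'' + (p(x)/x) y' + (q(x)/x^2) y = 0:
  p(x) = 23/6,  q(x) = 3x + 2.
Indicial equation: r(r-1) + (23/6) r + (2) = 0 -> roots r_1 = -4/3, r_2 = -3/2.
Take r = r_1 = -4/3. Let y(x) = x^r sum_{n>=0} a_n x^n with a_0 = 1.
Substitute y = x^r sum a_n x^n and match x^{r+n}. The recurrence is
  D(n) a_n + 3 a_{n-1} = 0,  where D(n) = (r+n)(r+n-1) + (23/6)(r+n) + (2).
  a_n = -3 / D(n) * a_{n-1}.
Since the indicial polynomial factors as (r - r_1)(r - r_2), D(n) = (r_1 + n - r_1)(r_1 + n - r_2) = n(n + 1/6).
Evaluating step by step (a_0 = 1):
  n = 1: D(1) = 1(1 + 1/6) = 7/6; numerator = -3(1) = -3; a_1 = (-3)/(7/6) = -18/7
  n = 2: D(2) = 2(2 + 1/6) = 13/3; numerator = -3(-18/7) = 54/7; a_2 = (54/7)/(13/3) = 162/91
  n = 3: D(3) = 3(3 + 1/6) = 19/2; numerator = -3(162/91) = -486/91; a_3 = (-486/91)/(19/2) = -972/1729

r = -4/3; a_0 = 1; a_1 = -18/7; a_2 = 162/91; a_3 = -972/1729


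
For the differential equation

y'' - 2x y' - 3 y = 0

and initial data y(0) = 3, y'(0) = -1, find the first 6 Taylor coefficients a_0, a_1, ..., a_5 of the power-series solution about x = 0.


Ansatz: y(x) = sum_{n>=0} a_n x^n, so y'(x) = sum_{n>=1} n a_n x^(n-1) and y''(x) = sum_{n>=2} n(n-1) a_n x^(n-2).
Substitute into P(x) y'' + Q(x) y' + R(x) y = 0 with P(x) = 1, Q(x) = -2x, R(x) = -3, and match powers of x.
Initial conditions: a_0 = 3, a_1 = -1.
Setting the coefficient of each power of x to zero and solving order by order (substituting the coefficients already found):
  x^0: 2 a_2 - 3 a_0 = 0  ->  2 a_2 = 3 a_0 = 9  ->  a_2 = 9/2
  x^1: 6 a_3 - 5 a_1 = 0  ->  6 a_3 = 5 a_1 = -5  ->  a_3 = -5/6
  x^2: 12 a_4 - 7 a_2 = 0  ->  12 a_4 = 7 a_2 = 63/2  ->  a_4 = 21/8
  x^3: 20 a_5 - 9 a_3 = 0  ->  20 a_5 = 9 a_3 = -15/2  ->  a_5 = -3/8
Truncated series: y(x) = 3 - x + (9/2) x^2 - (5/6) x^3 + (21/8) x^4 - (3/8) x^5 + O(x^6).

a_0 = 3; a_1 = -1; a_2 = 9/2; a_3 = -5/6; a_4 = 21/8; a_5 = -3/8


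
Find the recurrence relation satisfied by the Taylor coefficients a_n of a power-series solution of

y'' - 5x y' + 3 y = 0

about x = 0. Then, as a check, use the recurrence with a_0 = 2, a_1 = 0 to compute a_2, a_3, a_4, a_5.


Substitute y = sum_n a_n x^n.
y''(x) has coefficient (n+2)(n+1) a_{n+2} at x^n;
-5 x y'(x) has coefficient -5 n a_n at x^n (shift);
3 y(x) has coefficient 3 a_n at x^n.
Matching x^n: (n+2)(n+1) a_{n+2} + (-5n + 3) a_n = 0.
Thus a_{n+2} = (5n - 3) / ((n+1)(n+2)) * a_n.

Check with a_0 = 2, a_1 = 0 (apply the recurrence for n = 0, 1, 2, 3): a_0 = 2, a_1 = 0, a_2 = -3, a_3 = 0, a_4 = -7/4, a_5 = 0.

a_(n+2) = (5n - 3) / ((n+1)(n+2)) * a_n; check: a_0 = 2, a_1 = 0, a_2 = -3, a_3 = 0, a_4 = -7/4, a_5 = 0


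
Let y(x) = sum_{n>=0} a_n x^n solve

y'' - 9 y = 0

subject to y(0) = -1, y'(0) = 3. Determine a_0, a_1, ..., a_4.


Ansatz: y(x) = sum_{n>=0} a_n x^n, so y'(x) = sum_{n>=1} n a_n x^(n-1) and y''(x) = sum_{n>=2} n(n-1) a_n x^(n-2).
Substitute into P(x) y'' + Q(x) y' + R(x) y = 0 with P(x) = 1, Q(x) = 0, R(x) = -9, and match powers of x.
Initial conditions: a_0 = -1, a_1 = 3.
Setting the coefficient of each power of x to zero and solving order by order (substituting the coefficients already found):
  x^0: 2 a_2 - 9 a_0 = 0  ->  2 a_2 = 9 a_0 = -9  ->  a_2 = -9/2
  x^1: 6 a_3 - 9 a_1 = 0  ->  6 a_3 = 9 a_1 = 27  ->  a_3 = 9/2
  x^2: 12 a_4 - 9 a_2 = 0  ->  12 a_4 = 9 a_2 = -81/2  ->  a_4 = -27/8
Truncated series: y(x) = -1 + 3 x - (9/2) x^2 + (9/2) x^3 - (27/8) x^4 + O(x^5).

a_0 = -1; a_1 = 3; a_2 = -9/2; a_3 = 9/2; a_4 = -27/8


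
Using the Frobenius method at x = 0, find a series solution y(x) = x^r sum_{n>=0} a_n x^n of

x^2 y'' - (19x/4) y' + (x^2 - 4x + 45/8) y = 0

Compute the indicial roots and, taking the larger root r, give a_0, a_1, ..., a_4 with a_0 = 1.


Write in Frobenius form y'' + (p(x)/x) y' + (q(x)/x^2) y = 0:
  p(x) = -19/4,  q(x) = x^2 - 4x + 45/8.
Indicial equation: r(r-1) + (-19/4) r + (45/8) = 0 -> roots r_1 = 9/2, r_2 = 5/4.
Take r = r_1 = 9/2. Let y(x) = x^r sum_{n>=0} a_n x^n with a_0 = 1.
Substitute y = x^r sum a_n x^n and match x^{r+n}. The recurrence is
  D(n) a_n - 4 a_{n-1} + 1 a_{n-2} = 0,  where D(n) = (r+n)(r+n-1) + (-19/4)(r+n) + (45/8).
  a_n = [4 a_{n-1} - 1 a_{n-2}] / D(n).
Since the indicial polynomial factors as (r - r_1)(r - r_2), D(n) = (r_1 + n - r_1)(r_1 + n - r_2) = n(n + 13/4).
Evaluating step by step (a_0 = 1):
  n = 1: D(1) = 1(1 + 13/4) = 17/4; numerator = 4(1) = 4; a_1 = (4)/(17/4) = 16/17
  n = 2: D(2) = 2(2 + 13/4) = 21/2; numerator = 4(16/17) - 1(1) = 47/17; a_2 = (47/17)/(21/2) = 94/357
  n = 3: D(3) = 3(3 + 13/4) = 75/4; numerator = 4(94/357) - 1(16/17) = 40/357; a_3 = (40/357)/(75/4) = 32/5355
  n = 4: D(4) = 4(4 + 13/4) = 29; numerator = 4(32/5355) - 1(94/357) = -1282/5355; a_4 = (-1282/5355)/(29) = -1282/155295

r = 9/2; a_0 = 1; a_1 = 16/17; a_2 = 94/357; a_3 = 32/5355; a_4 = -1282/155295


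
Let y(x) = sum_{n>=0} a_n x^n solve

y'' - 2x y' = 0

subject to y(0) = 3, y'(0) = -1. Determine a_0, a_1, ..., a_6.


Ansatz: y(x) = sum_{n>=0} a_n x^n, so y'(x) = sum_{n>=1} n a_n x^(n-1) and y''(x) = sum_{n>=2} n(n-1) a_n x^(n-2).
Substitute into P(x) y'' + Q(x) y' + R(x) y = 0 with P(x) = 1, Q(x) = -2x, R(x) = 0, and match powers of x.
Initial conditions: a_0 = 3, a_1 = -1.
Setting the coefficient of each power of x to zero and solving order by order (substituting the coefficients already found):
  x^0: 2 a_2 = 0  ->  a_2 = 0
  x^1: 6 a_3 - 2 a_1 = 0  ->  6 a_3 = 2 a_1 = -2  ->  a_3 = -1/3
  x^2: 12 a_4 - 4 a_2 = 0  ->  12 a_4 = 4 a_2 = 0  ->  a_4 = 0
  x^3: 20 a_5 - 6 a_3 = 0  ->  20 a_5 = 6 a_3 = -2  ->  a_5 = -1/10
  x^4: 30 a_6 - 8 a_4 = 0  ->  30 a_6 = 8 a_4 = 0  ->  a_6 = 0
Truncated series: y(x) = 3 - x - (1/3) x^3 - (1/10) x^5 + O(x^7).

a_0 = 3; a_1 = -1; a_2 = 0; a_3 = -1/3; a_4 = 0; a_5 = -1/10; a_6 = 0


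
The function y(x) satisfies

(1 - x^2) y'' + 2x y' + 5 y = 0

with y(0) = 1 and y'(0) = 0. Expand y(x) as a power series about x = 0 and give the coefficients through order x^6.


Ansatz: y(x) = sum_{n>=0} a_n x^n, so y'(x) = sum_{n>=1} n a_n x^(n-1) and y''(x) = sum_{n>=2} n(n-1) a_n x^(n-2).
Substitute into P(x) y'' + Q(x) y' + R(x) y = 0 with P(x) = 1 - x^2, Q(x) = 2x, R(x) = 5, and match powers of x.
Initial conditions: a_0 = 1, a_1 = 0.
Setting the coefficient of each power of x to zero and solving order by order (substituting the coefficients already found):
  x^0: 2 a_2 + 5 a_0 = 0  ->  2 a_2 = -5 a_0 = -5  ->  a_2 = -5/2
  x^1: 6 a_3 + 7 a_1 = 0  ->  6 a_3 = -7 a_1 = 0  ->  a_3 = 0
  x^2: 12 a_4 + 7 a_2 = 0  ->  12 a_4 = -7 a_2 = 35/2  ->  a_4 = 35/24
  x^3: 20 a_5 + 5 a_3 = 0  ->  20 a_5 = -5 a_3 = 0  ->  a_5 = 0
  x^4: 30 a_6 + a_4 = 0  ->  30 a_6 = -a_4 = -35/24  ->  a_6 = -7/144
Truncated series: y(x) = 1 - (5/2) x^2 + (35/24) x^4 - (7/144) x^6 + O(x^7).

a_0 = 1; a_1 = 0; a_2 = -5/2; a_3 = 0; a_4 = 35/24; a_5 = 0; a_6 = -7/144


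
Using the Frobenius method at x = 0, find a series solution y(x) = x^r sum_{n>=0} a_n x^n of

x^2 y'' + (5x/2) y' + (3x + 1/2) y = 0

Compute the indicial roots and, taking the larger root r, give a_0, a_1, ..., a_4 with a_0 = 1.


Write in Frobenius form y'' + (p(x)/x) y' + (q(x)/x^2) y = 0:
  p(x) = 5/2,  q(x) = 3x + 1/2.
Indicial equation: r(r-1) + (5/2) r + (1/2) = 0 -> roots r_1 = -1/2, r_2 = -1.
Take r = r_1 = -1/2. Let y(x) = x^r sum_{n>=0} a_n x^n with a_0 = 1.
Substitute y = x^r sum a_n x^n and match x^{r+n}. The recurrence is
  D(n) a_n + 3 a_{n-1} = 0,  where D(n) = (r+n)(r+n-1) + (5/2)(r+n) + (1/2).
  a_n = -3 / D(n) * a_{n-1}.
Since the indicial polynomial factors as (r - r_1)(r - r_2), D(n) = (r_1 + n - r_1)(r_1 + n - r_2) = n(n + 1/2).
Evaluating step by step (a_0 = 1):
  n = 1: D(1) = 1(1 + 1/2) = 3/2; numerator = -3(1) = -3; a_1 = (-3)/(3/2) = -2
  n = 2: D(2) = 2(2 + 1/2) = 5; numerator = -3(-2) = 6; a_2 = (6)/(5) = 6/5
  n = 3: D(3) = 3(3 + 1/2) = 21/2; numerator = -3(6/5) = -18/5; a_3 = (-18/5)/(21/2) = -12/35
  n = 4: D(4) = 4(4 + 1/2) = 18; numerator = -3(-12/35) = 36/35; a_4 = (36/35)/(18) = 2/35

r = -1/2; a_0 = 1; a_1 = -2; a_2 = 6/5; a_3 = -12/35; a_4 = 2/35


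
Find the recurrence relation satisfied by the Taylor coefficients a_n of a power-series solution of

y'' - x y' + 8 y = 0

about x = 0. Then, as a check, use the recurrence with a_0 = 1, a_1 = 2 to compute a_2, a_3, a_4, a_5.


Substitute y = sum_n a_n x^n.
y''(x) has coefficient (n+2)(n+1) a_{n+2} at x^n;
-x y'(x) has coefficient -n a_n at x^n (shift);
8 y(x) has coefficient 8 a_n at x^n.
Matching x^n: (n+2)(n+1) a_{n+2} + (-n + 8) a_n = 0.
Thus a_{n+2} = (n - 8) / ((n+1)(n+2)) * a_n.

Check with a_0 = 1, a_1 = 2 (apply the recurrence for n = 0, 1, 2, 3): a_0 = 1, a_1 = 2, a_2 = -4, a_3 = -7/3, a_4 = 2, a_5 = 7/12.

a_(n+2) = (n - 8) / ((n+1)(n+2)) * a_n; check: a_0 = 1, a_1 = 2, a_2 = -4, a_3 = -7/3, a_4 = 2, a_5 = 7/12


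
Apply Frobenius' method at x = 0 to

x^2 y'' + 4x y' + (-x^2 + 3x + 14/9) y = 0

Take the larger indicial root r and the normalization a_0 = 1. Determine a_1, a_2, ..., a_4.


Write in Frobenius form y'' + (p(x)/x) y' + (q(x)/x^2) y = 0:
  p(x) = 4,  q(x) = -x^2 + 3x + 14/9.
Indicial equation: r(r-1) + (4) r + (14/9) = 0 -> roots r_1 = -2/3, r_2 = -7/3.
Take r = r_1 = -2/3. Let y(x) = x^r sum_{n>=0} a_n x^n with a_0 = 1.
Substitute y = x^r sum a_n x^n and match x^{r+n}. The recurrence is
  D(n) a_n + 3 a_{n-1} - 1 a_{n-2} = 0,  where D(n) = (r+n)(r+n-1) + (4)(r+n) + (14/9).
  a_n = [-3 a_{n-1} + 1 a_{n-2}] / D(n).
Since the indicial polynomial factors as (r - r_1)(r - r_2), D(n) = (r_1 + n - r_1)(r_1 + n - r_2) = n(n + 5/3).
Evaluating step by step (a_0 = 1):
  n = 1: D(1) = 1(1 + 5/3) = 8/3; numerator = -3(1) = -3; a_1 = (-3)/(8/3) = -9/8
  n = 2: D(2) = 2(2 + 5/3) = 22/3; numerator = -3(-9/8) + 1(1) = 35/8; a_2 = (35/8)/(22/3) = 105/176
  n = 3: D(3) = 3(3 + 5/3) = 14; numerator = -3(105/176) + 1(-9/8) = -513/176; a_3 = (-513/176)/(14) = -513/2464
  n = 4: D(4) = 4(4 + 5/3) = 68/3; numerator = -3(-513/2464) + 1(105/176) = 3009/2464; a_4 = (3009/2464)/(68/3) = 531/9856

r = -2/3; a_0 = 1; a_1 = -9/8; a_2 = 105/176; a_3 = -513/2464; a_4 = 531/9856


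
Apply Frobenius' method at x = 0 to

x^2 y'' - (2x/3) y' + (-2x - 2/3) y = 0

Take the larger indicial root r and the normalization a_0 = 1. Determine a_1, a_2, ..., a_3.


Write in Frobenius form y'' + (p(x)/x) y' + (q(x)/x^2) y = 0:
  p(x) = -2/3,  q(x) = -2x - 2/3.
Indicial equation: r(r-1) + (-2/3) r + (-2/3) = 0 -> roots r_1 = 2, r_2 = -1/3.
Take r = r_1 = 2. Let y(x) = x^r sum_{n>=0} a_n x^n with a_0 = 1.
Substitute y = x^r sum a_n x^n and match x^{r+n}. The recurrence is
  D(n) a_n - 2 a_{n-1} = 0,  where D(n) = (r+n)(r+n-1) + (-2/3)(r+n) + (-2/3).
  a_n = 2 / D(n) * a_{n-1}.
Since the indicial polynomial factors as (r - r_1)(r - r_2), D(n) = (r_1 + n - r_1)(r_1 + n - r_2) = n(n + 7/3).
Evaluating step by step (a_0 = 1):
  n = 1: D(1) = 1(1 + 7/3) = 10/3; numerator = 2(1) = 2; a_1 = (2)/(10/3) = 3/5
  n = 2: D(2) = 2(2 + 7/3) = 26/3; numerator = 2(3/5) = 6/5; a_2 = (6/5)/(26/3) = 9/65
  n = 3: D(3) = 3(3 + 7/3) = 16; numerator = 2(9/65) = 18/65; a_3 = (18/65)/(16) = 9/520

r = 2; a_0 = 1; a_1 = 3/5; a_2 = 9/65; a_3 = 9/520


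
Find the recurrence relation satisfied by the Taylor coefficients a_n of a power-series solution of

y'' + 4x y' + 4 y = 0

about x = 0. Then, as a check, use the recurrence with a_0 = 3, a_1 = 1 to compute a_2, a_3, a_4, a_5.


Substitute y = sum_n a_n x^n.
y''(x) has coefficient (n+2)(n+1) a_{n+2} at x^n;
4 x y'(x) has coefficient 4 n a_n at x^n (shift);
4 y(x) has coefficient 4 a_n at x^n.
Matching x^n: (n+2)(n+1) a_{n+2} + (4n + 4) a_n = 0.
Thus a_{n+2} = (-4n - 4) / ((n+1)(n+2)) * a_n.

Check with a_0 = 3, a_1 = 1 (apply the recurrence for n = 0, 1, 2, 3): a_0 = 3, a_1 = 1, a_2 = -6, a_3 = -4/3, a_4 = 6, a_5 = 16/15.

a_(n+2) = (-4n - 4) / ((n+1)(n+2)) * a_n; check: a_0 = 3, a_1 = 1, a_2 = -6, a_3 = -4/3, a_4 = 6, a_5 = 16/15


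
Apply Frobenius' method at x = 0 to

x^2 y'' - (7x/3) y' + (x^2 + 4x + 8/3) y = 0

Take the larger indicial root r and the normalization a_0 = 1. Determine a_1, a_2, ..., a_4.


Write in Frobenius form y'' + (p(x)/x) y' + (q(x)/x^2) y = 0:
  p(x) = -7/3,  q(x) = x^2 + 4x + 8/3.
Indicial equation: r(r-1) + (-7/3) r + (8/3) = 0 -> roots r_1 = 2, r_2 = 4/3.
Take r = r_1 = 2. Let y(x) = x^r sum_{n>=0} a_n x^n with a_0 = 1.
Substitute y = x^r sum a_n x^n and match x^{r+n}. The recurrence is
  D(n) a_n + 4 a_{n-1} + 1 a_{n-2} = 0,  where D(n) = (r+n)(r+n-1) + (-7/3)(r+n) + (8/3).
  a_n = [-4 a_{n-1} - 1 a_{n-2}] / D(n).
Since the indicial polynomial factors as (r - r_1)(r - r_2), D(n) = (r_1 + n - r_1)(r_1 + n - r_2) = n(n + 2/3).
Evaluating step by step (a_0 = 1):
  n = 1: D(1) = 1(1 + 2/3) = 5/3; numerator = -4(1) = -4; a_1 = (-4)/(5/3) = -12/5
  n = 2: D(2) = 2(2 + 2/3) = 16/3; numerator = -4(-12/5) - 1(1) = 43/5; a_2 = (43/5)/(16/3) = 129/80
  n = 3: D(3) = 3(3 + 2/3) = 11; numerator = -4(129/80) - 1(-12/5) = -81/20; a_3 = (-81/20)/(11) = -81/220
  n = 4: D(4) = 4(4 + 2/3) = 56/3; numerator = -4(-81/220) - 1(129/80) = -123/880; a_4 = (-123/880)/(56/3) = -369/49280

r = 2; a_0 = 1; a_1 = -12/5; a_2 = 129/80; a_3 = -81/220; a_4 = -369/49280


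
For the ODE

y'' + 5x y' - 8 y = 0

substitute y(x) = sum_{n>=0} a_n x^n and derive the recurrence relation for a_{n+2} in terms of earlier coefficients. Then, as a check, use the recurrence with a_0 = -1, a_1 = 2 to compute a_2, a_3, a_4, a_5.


Substitute y = sum_n a_n x^n.
y''(x) has coefficient (n+2)(n+1) a_{n+2} at x^n;
5 x y'(x) has coefficient 5 n a_n at x^n (shift);
-8 y(x) has coefficient -8 a_n at x^n.
Matching x^n: (n+2)(n+1) a_{n+2} + (5n - 8) a_n = 0.
Thus a_{n+2} = (-5n + 8) / ((n+1)(n+2)) * a_n.

Check with a_0 = -1, a_1 = 2 (apply the recurrence for n = 0, 1, 2, 3): a_0 = -1, a_1 = 2, a_2 = -4, a_3 = 1, a_4 = 2/3, a_5 = -7/20.

a_(n+2) = (-5n + 8) / ((n+1)(n+2)) * a_n; check: a_0 = -1, a_1 = 2, a_2 = -4, a_3 = 1, a_4 = 2/3, a_5 = -7/20


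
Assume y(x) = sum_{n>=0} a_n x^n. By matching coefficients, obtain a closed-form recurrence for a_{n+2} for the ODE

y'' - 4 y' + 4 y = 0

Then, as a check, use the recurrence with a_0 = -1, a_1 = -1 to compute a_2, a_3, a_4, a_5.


Substitute y = sum_n a_n x^n.
y''(x) has coefficient (n+2)(n+1) a_{n+2} at x^n;
-4 y'(x) has coefficient -4 (n+1) a_{n+1} at x^n;
4 y(x) has coefficient 4 a_n at x^n.
Matching x^n: (n+2)(n+1) a_{n+2} - 4 (n+1) a_{n+1} + 4 a_n = 0.
Thus a_{n+2} = [4 (n+1) a_{n+1} - 4 a_n] / ((n+1)(n+2)).

Check with a_0 = -1, a_1 = -1 (apply the recurrence for n = 0, 1, 2, 3): a_0 = -1, a_1 = -1, a_2 = 0, a_3 = 2/3, a_4 = 2/3, a_5 = 2/5.

a_(n+2) = [4 (n+1) a_(n+1) - 4 a_n] / ((n+1)(n+2)); check: a_0 = -1, a_1 = -1, a_2 = 0, a_3 = 2/3, a_4 = 2/3, a_5 = 2/5


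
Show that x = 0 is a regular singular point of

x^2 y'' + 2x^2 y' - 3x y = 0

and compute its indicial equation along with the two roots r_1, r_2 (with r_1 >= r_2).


Divide by x^2 to reach normal form y'' + P_1(x) y' + P_2(x) y = 0 with P_1(x) = 2 and P_2(x) = -3/x.
x = 0 is a singular point because the y-coefficient -3/x has a pole at x = 0.
It is a regular singular point because x P_1(x) = p(x) = 2x and x^2 P_2(x) = q(x) = -3x are polynomials, hence analytic at x = 0.
p(0) = 0,  q(0) = 0.
Indicial equation: r(r-1) + p(0) r + q(0) = 0, i.e. r^2 + (p(0) - 1) r + q(0) = 0, i.e. r^2 - 1 r = 0.
Discriminant: (-1)^2 - 4(0) = 1, so r = (1 ± 1)/2.
Solving: r_1 = 1, r_2 = 0.

indicial: r^2 - 1 r = 0; roots r_1 = 1, r_2 = 0


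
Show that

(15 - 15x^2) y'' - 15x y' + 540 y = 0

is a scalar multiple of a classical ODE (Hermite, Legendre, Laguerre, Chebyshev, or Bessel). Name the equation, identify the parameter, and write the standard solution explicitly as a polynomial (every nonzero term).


All three coefficients share the factor 15; dividing through by 15 gives  (1 - x^2) y'' - x y' + 36 y = 0.
This matches the Chebyshev equation (1 - x^2) y'' - x y' + n^2 y = 0 (note the -x y' term, not -2x y') with n^2 = 36, so n = 6; the polynomial solution is T_6(x).
With y = sum_k a_k x^k, matching x^k gives (k+2)(k+1) a_{k+2} = (k^2 - n^2) a_k = (k - 6)(k + 6) a_k. The right side vanishes at k = 6, so the series with the parity of 6 terminates at degree 6.
Standard normalization: leading coefficient of T_n is 2^(n-1), so a_6 = 2^5 = 32. Work downward with a_k = (k+1)(k+2) a_{k+2} / ((k - 6)(k + 6)):
  a_4 = (5)(6)(32) / ((4 - 6)(4 + 6)) = 960/(-20) = -48
  a_2 = (3)(4)(-48) / ((2 - 6)(2 + 6)) = -576/(-32) = 18
  a_0 = (1)(2)(18) / ((0 - 6)(0 + 6)) = 36/(-36) = -1
Hence T_6(x) = 32 x^6 - 48 x^4 + 18 x^2 - 1.

T_6(x); series = 32 x^6 - 48 x^4 + 18 x^2 - 1


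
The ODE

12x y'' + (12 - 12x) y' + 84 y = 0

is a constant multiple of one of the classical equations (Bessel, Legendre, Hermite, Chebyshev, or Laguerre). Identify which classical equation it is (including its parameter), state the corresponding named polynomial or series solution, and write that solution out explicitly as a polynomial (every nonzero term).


All three coefficients share the factor 12; dividing through by 12 gives  x y'' + (1 - x) y' + 7 y = 0.
This matches the Laguerre equation x y'' + (1 - x) y' + n y = 0 with n = 7; the polynomial solution is L_7(x).
With y = sum_k a_k x^k, matching x^k gives (k+1)k a_{k+1} + (k+1) a_{k+1} - k a_k + n a_k = 0, i.e. (k+1)^2 a_{k+1} = (k - n) a_k = (k - 7) a_k. The right side vanishes at k = 7, so the series terminates at degree 7.
Standard normalization L_n(0) = 1 gives a_0 = 1. Work upward with a_{k+1} = (k - 7) a_k / (k+1)^2:
  a_1 = (0 - 7)(1) / 1^2 = -7/1 = -7
  a_2 = (1 - 7)(-7) / 2^2 = 42/4 = 21/2
  a_3 = (2 - 7)(21/2) / 3^2 = (-105/2)/9 = -35/6
  a_4 = (3 - 7)(-35/6) / 4^2 = (70/3)/16 = 35/24
  a_5 = (4 - 7)(35/24) / 5^2 = (-35/8)/25 = -7/40
  a_6 = (5 - 7)(-7/40) / 6^2 = (7/20)/36 = 7/720
  a_7 = (6 - 7)(7/720) / 7^2 = (-7/720)/49 = -1/5040
Hence L_7(x) = -x^7/5040 + 7 x^6/720 - 7 x^5/40 + 35 x^4/24 - 35 x^3/6 + 21 x^2/2 - 7 x + 1.

L_7(x); series = -x^7/5040 + 7 x^6/720 - 7 x^5/40 + 35 x^4/24 - 35 x^3/6 + 21 x^2/2 - 7 x + 1
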